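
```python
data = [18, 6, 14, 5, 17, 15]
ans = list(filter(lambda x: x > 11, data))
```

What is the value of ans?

Step 1: Filter elements > 11:
  18: kept
  6: removed
  14: kept
  5: removed
  17: kept
  15: kept
Therefore ans = [18, 14, 17, 15].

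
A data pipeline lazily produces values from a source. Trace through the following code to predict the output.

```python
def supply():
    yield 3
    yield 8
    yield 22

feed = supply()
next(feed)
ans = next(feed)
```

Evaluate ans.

Step 1: supply() creates a generator.
Step 2: next(feed) yields 3 (consumed and discarded).
Step 3: next(feed) yields 8, assigned to ans.
Therefore ans = 8.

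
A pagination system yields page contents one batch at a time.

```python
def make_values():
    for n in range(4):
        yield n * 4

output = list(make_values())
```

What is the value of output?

Step 1: For each n in range(4), yield n * 4:
  n=0: yield 0 * 4 = 0
  n=1: yield 1 * 4 = 4
  n=2: yield 2 * 4 = 8
  n=3: yield 3 * 4 = 12
Therefore output = [0, 4, 8, 12].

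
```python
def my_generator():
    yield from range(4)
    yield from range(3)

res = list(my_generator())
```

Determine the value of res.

Step 1: Trace yields in order:
  yield 0
  yield 1
  yield 2
  yield 3
  yield 0
  yield 1
  yield 2
Therefore res = [0, 1, 2, 3, 0, 1, 2].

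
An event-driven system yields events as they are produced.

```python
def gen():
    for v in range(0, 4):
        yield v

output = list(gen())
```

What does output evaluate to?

Step 1: The generator yields each value from range(0, 4).
Step 2: list() consumes all yields: [0, 1, 2, 3].
Therefore output = [0, 1, 2, 3].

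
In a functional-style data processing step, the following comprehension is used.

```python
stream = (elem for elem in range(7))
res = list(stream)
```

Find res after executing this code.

Step 1: Generator expression iterates range(7): [0, 1, 2, 3, 4, 5, 6].
Step 2: list() collects all values.
Therefore res = [0, 1, 2, 3, 4, 5, 6].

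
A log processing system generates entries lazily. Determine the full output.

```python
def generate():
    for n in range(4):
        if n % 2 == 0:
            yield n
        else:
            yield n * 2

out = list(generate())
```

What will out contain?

Step 1: For each n in range(4), yield n if even, else n*2:
  n=0 (even): yield 0
  n=1 (odd): yield 1*2 = 2
  n=2 (even): yield 2
  n=3 (odd): yield 3*2 = 6
Therefore out = [0, 2, 2, 6].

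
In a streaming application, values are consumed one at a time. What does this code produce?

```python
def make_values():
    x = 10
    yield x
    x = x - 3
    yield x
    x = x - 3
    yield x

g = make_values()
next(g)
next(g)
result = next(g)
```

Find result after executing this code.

Step 1: Trace through generator execution:
  Yield 1: x starts at 10, yield 10
  Yield 2: x = 10 - 3 = 7, yield 7
  Yield 3: x = 7 - 3 = 4, yield 4
Step 2: First next() gets 10, second next() gets the second value, third next() yields 4.
Therefore result = 4.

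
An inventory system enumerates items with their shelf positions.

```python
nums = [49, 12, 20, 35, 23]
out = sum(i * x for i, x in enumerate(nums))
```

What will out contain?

Step 1: Compute i * x for each (i, x) in enumerate([49, 12, 20, 35, 23]):
  i=0, x=49: 0*49 = 0
  i=1, x=12: 1*12 = 12
  i=2, x=20: 2*20 = 40
  i=3, x=35: 3*35 = 105
  i=4, x=23: 4*23 = 92
Step 2: sum = 0 + 12 + 40 + 105 + 92 = 249.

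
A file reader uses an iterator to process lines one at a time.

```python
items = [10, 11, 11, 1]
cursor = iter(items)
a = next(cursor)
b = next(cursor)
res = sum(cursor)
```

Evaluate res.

Step 1: Create iterator over [10, 11, 11, 1].
Step 2: a = next() = 10, b = next() = 11.
Step 3: sum() of remaining [11, 1] = 12.
Therefore res = 12.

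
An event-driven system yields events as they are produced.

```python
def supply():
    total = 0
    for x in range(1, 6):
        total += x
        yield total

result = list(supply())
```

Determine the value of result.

Step 1: Generator accumulates running sum:
  x=1: total = 1, yield 1
  x=2: total = 3, yield 3
  x=3: total = 6, yield 6
  x=4: total = 10, yield 10
  x=5: total = 15, yield 15
Therefore result = [1, 3, 6, 10, 15].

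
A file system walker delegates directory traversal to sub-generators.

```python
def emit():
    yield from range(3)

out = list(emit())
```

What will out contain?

Step 1: yield from delegates to the iterable, yielding each element.
Step 2: Collected values: [0, 1, 2].
Therefore out = [0, 1, 2].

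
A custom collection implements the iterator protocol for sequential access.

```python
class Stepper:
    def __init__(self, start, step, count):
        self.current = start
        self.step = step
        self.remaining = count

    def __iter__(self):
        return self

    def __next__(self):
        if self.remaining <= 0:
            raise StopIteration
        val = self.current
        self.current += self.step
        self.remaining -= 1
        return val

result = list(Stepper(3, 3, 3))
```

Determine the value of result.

Step 1: Stepper starts at 3, increments by 3, for 3 steps:
  Yield 3, then current += 3
  Yield 6, then current += 3
  Yield 9, then current += 3
Therefore result = [3, 6, 9].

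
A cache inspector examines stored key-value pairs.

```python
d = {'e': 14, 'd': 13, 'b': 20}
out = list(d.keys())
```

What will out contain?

Step 1: d.keys() returns the dictionary keys in insertion order.
Therefore out = ['e', 'd', 'b'].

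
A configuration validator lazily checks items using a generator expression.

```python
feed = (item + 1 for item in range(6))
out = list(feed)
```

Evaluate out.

Step 1: For each item in range(6), compute item+1:
  item=0: 0+1 = 1
  item=1: 1+1 = 2
  item=2: 2+1 = 3
  item=3: 3+1 = 4
  item=4: 4+1 = 5
  item=5: 5+1 = 6
Therefore out = [1, 2, 3, 4, 5, 6].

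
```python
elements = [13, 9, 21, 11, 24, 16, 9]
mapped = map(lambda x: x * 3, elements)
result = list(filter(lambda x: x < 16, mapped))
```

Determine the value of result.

Step 1: Map x * 3:
  13 -> 39
  9 -> 27
  21 -> 63
  11 -> 33
  24 -> 72
  16 -> 48
  9 -> 27
Step 2: Filter for < 16:
  39: removed
  27: removed
  63: removed
  33: removed
  72: removed
  48: removed
  27: removed
Therefore result = [].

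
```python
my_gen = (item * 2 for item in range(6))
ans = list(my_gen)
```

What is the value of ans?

Step 1: For each item in range(6), compute item*2:
  item=0: 0*2 = 0
  item=1: 1*2 = 2
  item=2: 2*2 = 4
  item=3: 3*2 = 6
  item=4: 4*2 = 8
  item=5: 5*2 = 10
Therefore ans = [0, 2, 4, 6, 8, 10].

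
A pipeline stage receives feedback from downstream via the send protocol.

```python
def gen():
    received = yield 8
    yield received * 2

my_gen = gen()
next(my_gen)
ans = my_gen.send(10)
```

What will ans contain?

Step 1: next(my_gen) advances to first yield, producing 8.
Step 2: send(10) resumes, received = 10.
Step 3: yield received * 2 = 10 * 2 = 20.
Therefore ans = 20.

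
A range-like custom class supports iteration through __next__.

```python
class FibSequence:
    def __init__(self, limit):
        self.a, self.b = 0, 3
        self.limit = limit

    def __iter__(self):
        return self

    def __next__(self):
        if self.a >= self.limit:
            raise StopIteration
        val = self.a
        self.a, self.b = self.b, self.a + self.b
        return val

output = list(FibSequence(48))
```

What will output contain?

Step 1: Fibonacci-like sequence (a=0, b=3) until >= 48:
  Yield 0, then a,b = 3,3
  Yield 3, then a,b = 3,6
  Yield 3, then a,b = 6,9
  Yield 6, then a,b = 9,15
  Yield 9, then a,b = 15,24
  Yield 15, then a,b = 24,39
  Yield 24, then a,b = 39,63
  Yield 39, then a,b = 63,102
Step 2: 63 >= 48, stop.
Therefore output = [0, 3, 3, 6, 9, 15, 24, 39].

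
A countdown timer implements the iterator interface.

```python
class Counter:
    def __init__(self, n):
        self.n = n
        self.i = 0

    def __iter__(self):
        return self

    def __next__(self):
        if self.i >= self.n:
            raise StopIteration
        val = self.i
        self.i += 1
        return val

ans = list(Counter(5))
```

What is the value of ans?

Step 1: Counter(5) creates an iterator counting 0 to 4.
Step 2: list() consumes all values: [0, 1, 2, 3, 4].
Therefore ans = [0, 1, 2, 3, 4].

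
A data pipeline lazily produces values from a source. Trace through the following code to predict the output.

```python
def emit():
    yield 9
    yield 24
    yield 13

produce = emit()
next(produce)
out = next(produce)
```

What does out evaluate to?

Step 1: emit() creates a generator.
Step 2: next(produce) yields 9 (consumed and discarded).
Step 3: next(produce) yields 24, assigned to out.
Therefore out = 24.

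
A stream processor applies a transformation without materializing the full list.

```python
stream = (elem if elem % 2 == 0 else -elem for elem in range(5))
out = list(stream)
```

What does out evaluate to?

Step 1: For each elem in range(5), yield elem if even, else -elem:
  elem=0: even, yield 0
  elem=1: odd, yield -1
  elem=2: even, yield 2
  elem=3: odd, yield -3
  elem=4: even, yield 4
Therefore out = [0, -1, 2, -3, 4].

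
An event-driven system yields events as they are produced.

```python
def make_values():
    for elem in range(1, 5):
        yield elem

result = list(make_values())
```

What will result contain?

Step 1: The generator yields each value from range(1, 5).
Step 2: list() consumes all yields: [1, 2, 3, 4].
Therefore result = [1, 2, 3, 4].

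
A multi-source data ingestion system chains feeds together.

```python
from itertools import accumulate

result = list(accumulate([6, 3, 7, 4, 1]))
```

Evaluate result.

Step 1: accumulate computes running sums:
  + 6 = 6
  + 3 = 9
  + 7 = 16
  + 4 = 20
  + 1 = 21
Therefore result = [6, 9, 16, 20, 21].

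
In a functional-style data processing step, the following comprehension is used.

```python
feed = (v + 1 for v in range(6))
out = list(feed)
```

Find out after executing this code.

Step 1: For each v in range(6), compute v+1:
  v=0: 0+1 = 1
  v=1: 1+1 = 2
  v=2: 2+1 = 3
  v=3: 3+1 = 4
  v=4: 4+1 = 5
  v=5: 5+1 = 6
Therefore out = [1, 2, 3, 4, 5, 6].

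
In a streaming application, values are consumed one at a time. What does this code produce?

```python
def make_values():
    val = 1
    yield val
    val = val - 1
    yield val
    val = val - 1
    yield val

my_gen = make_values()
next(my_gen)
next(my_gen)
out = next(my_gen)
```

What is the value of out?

Step 1: Trace through generator execution:
  Yield 1: val starts at 1, yield 1
  Yield 2: val = 1 - 1 = 0, yield 0
  Yield 3: val = 0 - 1 = -1, yield -1
Step 2: First next() gets 1, second next() gets the second value, third next() yields -1.
Therefore out = -1.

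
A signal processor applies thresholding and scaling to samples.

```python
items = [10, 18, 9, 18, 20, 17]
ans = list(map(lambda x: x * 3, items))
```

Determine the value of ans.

Step 1: Apply lambda x: x * 3 to each element:
  10 -> 30
  18 -> 54
  9 -> 27
  18 -> 54
  20 -> 60
  17 -> 51
Therefore ans = [30, 54, 27, 54, 60, 51].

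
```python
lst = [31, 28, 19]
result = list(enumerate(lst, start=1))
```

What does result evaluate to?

Step 1: enumerate with start=1:
  (1, 31)
  (2, 28)
  (3, 19)
Therefore result = [(1, 31), (2, 28), (3, 19)].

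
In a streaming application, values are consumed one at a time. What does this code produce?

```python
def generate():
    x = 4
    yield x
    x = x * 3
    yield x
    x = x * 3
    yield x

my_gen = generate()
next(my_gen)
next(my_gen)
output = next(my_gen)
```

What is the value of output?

Step 1: Trace through generator execution:
  Yield 1: x starts at 4, yield 4
  Yield 2: x = 4 * 3 = 12, yield 12
  Yield 3: x = 12 * 3 = 36, yield 36
Step 2: First next() gets 4, second next() gets the second value, third next() yields 36.
Therefore output = 36.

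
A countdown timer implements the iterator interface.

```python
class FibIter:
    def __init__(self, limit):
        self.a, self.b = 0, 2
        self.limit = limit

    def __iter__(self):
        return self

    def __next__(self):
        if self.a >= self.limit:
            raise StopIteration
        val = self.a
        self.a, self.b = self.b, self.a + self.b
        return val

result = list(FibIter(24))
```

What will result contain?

Step 1: Fibonacci-like sequence (a=0, b=2) until >= 24:
  Yield 0, then a,b = 2,2
  Yield 2, then a,b = 2,4
  Yield 2, then a,b = 4,6
  Yield 4, then a,b = 6,10
  Yield 6, then a,b = 10,16
  Yield 10, then a,b = 16,26
  Yield 16, then a,b = 26,42
Step 2: 26 >= 24, stop.
Therefore result = [0, 2, 2, 4, 6, 10, 16].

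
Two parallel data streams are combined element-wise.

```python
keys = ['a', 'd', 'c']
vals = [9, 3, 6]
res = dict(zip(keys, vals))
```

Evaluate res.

Step 1: zip pairs keys with values:
  'a' -> 9
  'd' -> 3
  'c' -> 6
Therefore res = {'a': 9, 'd': 3, 'c': 6}.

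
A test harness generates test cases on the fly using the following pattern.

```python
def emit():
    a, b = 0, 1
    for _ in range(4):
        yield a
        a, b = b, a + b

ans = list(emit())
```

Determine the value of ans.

Step 1: Fibonacci-like sequence starting with a=0, b=1:
  Iteration 1: yield a=0, then a,b = 1,1
  Iteration 2: yield a=1, then a,b = 1,2
  Iteration 3: yield a=1, then a,b = 2,3
  Iteration 4: yield a=2, then a,b = 3,5
Therefore ans = [0, 1, 1, 2].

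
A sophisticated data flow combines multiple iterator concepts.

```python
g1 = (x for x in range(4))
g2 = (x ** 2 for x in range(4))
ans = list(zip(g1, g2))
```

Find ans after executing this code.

Step 1: g1 produces [0, 1, 2, 3].
Step 2: g2 produces [0, 1, 4, 9].
Step 3: zip pairs them: [(0, 0), (1, 1), (2, 4), (3, 9)].
Therefore ans = [(0, 0), (1, 1), (2, 4), (3, 9)].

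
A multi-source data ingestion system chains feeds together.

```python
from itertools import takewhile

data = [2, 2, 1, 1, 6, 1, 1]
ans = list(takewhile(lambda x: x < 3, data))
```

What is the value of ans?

Step 1: takewhile stops at first element >= 3:
  2 < 3: take
  2 < 3: take
  1 < 3: take
  1 < 3: take
  6 >= 3: stop
Therefore ans = [2, 2, 1, 1].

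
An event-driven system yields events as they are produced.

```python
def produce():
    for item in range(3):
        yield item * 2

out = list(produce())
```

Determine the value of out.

Step 1: For each item in range(3), yield item * 2:
  item=0: yield 0 * 2 = 0
  item=1: yield 1 * 2 = 2
  item=2: yield 2 * 2 = 4
Therefore out = [0, 2, 4].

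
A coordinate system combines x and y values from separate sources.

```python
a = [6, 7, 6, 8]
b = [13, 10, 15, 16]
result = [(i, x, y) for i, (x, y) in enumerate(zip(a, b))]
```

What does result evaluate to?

Step 1: enumerate(zip(a, b)) gives index with paired elements:
  i=0: (6, 13)
  i=1: (7, 10)
  i=2: (6, 15)
  i=3: (8, 16)
Therefore result = [(0, 6, 13), (1, 7, 10), (2, 6, 15), (3, 8, 16)].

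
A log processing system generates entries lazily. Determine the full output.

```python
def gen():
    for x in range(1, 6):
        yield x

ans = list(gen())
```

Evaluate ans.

Step 1: The generator yields each value from range(1, 6).
Step 2: list() consumes all yields: [1, 2, 3, 4, 5].
Therefore ans = [1, 2, 3, 4, 5].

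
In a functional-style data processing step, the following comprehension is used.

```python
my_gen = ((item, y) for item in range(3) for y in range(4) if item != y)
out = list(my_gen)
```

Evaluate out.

Step 1: Nested generator over range(3) x range(4) where item != y:
  (0, 0): excluded (item == y)
  (0, 1): included
  (0, 2): included
  (0, 3): included
  (1, 0): included
  (1, 1): excluded (item == y)
  (1, 2): included
  (1, 3): included
  (2, 0): included
  (2, 1): included
  (2, 2): excluded (item == y)
  (2, 3): included
Therefore out = [(0, 1), (0, 2), (0, 3), (1, 0), (1, 2), (1, 3), (2, 0), (2, 1), (2, 3)].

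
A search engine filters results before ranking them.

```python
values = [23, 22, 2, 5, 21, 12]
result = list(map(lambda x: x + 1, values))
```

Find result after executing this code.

Step 1: Apply lambda x: x + 1 to each element:
  23 -> 24
  22 -> 23
  2 -> 3
  5 -> 6
  21 -> 22
  12 -> 13
Therefore result = [24, 23, 3, 6, 22, 13].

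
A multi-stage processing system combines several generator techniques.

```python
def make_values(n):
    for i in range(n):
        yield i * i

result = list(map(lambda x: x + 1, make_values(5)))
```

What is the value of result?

Step 1: make_values(5) yields squares: [0, 1, 4, 9, 16].
Step 2: map adds 1 to each: [1, 2, 5, 10, 17].
Therefore result = [1, 2, 5, 10, 17].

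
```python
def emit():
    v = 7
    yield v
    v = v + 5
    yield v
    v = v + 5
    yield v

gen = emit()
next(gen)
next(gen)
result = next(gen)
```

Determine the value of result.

Step 1: Trace through generator execution:
  Yield 1: v starts at 7, yield 7
  Yield 2: v = 7 + 5 = 12, yield 12
  Yield 3: v = 12 + 5 = 17, yield 17
Step 2: First next() gets 7, second next() gets the second value, third next() yields 17.
Therefore result = 17.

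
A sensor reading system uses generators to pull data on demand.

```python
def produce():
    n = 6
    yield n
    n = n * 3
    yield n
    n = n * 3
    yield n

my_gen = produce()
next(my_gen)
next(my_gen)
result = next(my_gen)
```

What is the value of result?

Step 1: Trace through generator execution:
  Yield 1: n starts at 6, yield 6
  Yield 2: n = 6 * 3 = 18, yield 18
  Yield 3: n = 18 * 3 = 54, yield 54
Step 2: First next() gets 6, second next() gets the second value, third next() yields 54.
Therefore result = 54.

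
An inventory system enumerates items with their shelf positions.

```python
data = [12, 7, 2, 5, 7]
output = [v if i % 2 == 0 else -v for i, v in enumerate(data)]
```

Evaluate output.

Step 1: For each (i, v), keep v if i is even, negate if odd:
  i=0 (even): keep 12
  i=1 (odd): negate to -7
  i=2 (even): keep 2
  i=3 (odd): negate to -5
  i=4 (even): keep 7
Therefore output = [12, -7, 2, -5, 7].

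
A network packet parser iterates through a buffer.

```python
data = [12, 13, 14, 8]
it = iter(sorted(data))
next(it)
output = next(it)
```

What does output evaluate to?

Step 1: sorted([12, 13, 14, 8]) = [8, 12, 13, 14].
Step 2: Create iterator and skip 1 elements.
Step 3: next() returns 12.
Therefore output = 12.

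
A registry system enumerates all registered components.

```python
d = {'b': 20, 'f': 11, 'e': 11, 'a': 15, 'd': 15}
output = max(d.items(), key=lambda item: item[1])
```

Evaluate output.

Step 1: Find item with maximum value:
  ('b', 20)
  ('f', 11)
  ('e', 11)
  ('a', 15)
  ('d', 15)
Step 2: Maximum value is 20 at key 'b'.
Therefore output = ('b', 20).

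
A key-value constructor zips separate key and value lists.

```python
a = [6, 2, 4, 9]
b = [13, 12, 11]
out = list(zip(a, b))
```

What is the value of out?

Step 1: zip stops at shortest (len(a)=4, len(b)=3):
  Index 0: (6, 13)
  Index 1: (2, 12)
  Index 2: (4, 11)
Step 2: Last element of a (9) has no pair, dropped.
Therefore out = [(6, 13), (2, 12), (4, 11)].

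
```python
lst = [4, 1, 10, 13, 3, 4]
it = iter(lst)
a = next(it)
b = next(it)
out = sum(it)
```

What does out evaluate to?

Step 1: Create iterator over [4, 1, 10, 13, 3, 4].
Step 2: a = next() = 4, b = next() = 1.
Step 3: sum() of remaining [10, 13, 3, 4] = 30.
Therefore out = 30.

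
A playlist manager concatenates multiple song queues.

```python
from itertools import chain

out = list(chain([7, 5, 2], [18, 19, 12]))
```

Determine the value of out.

Step 1: chain() concatenates iterables: [7, 5, 2] + [18, 19, 12].
Therefore out = [7, 5, 2, 18, 19, 12].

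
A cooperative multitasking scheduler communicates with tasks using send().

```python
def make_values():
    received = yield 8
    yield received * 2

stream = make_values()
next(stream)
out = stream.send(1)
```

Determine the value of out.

Step 1: next(stream) advances to first yield, producing 8.
Step 2: send(1) resumes, received = 1.
Step 3: yield received * 2 = 1 * 2 = 2.
Therefore out = 2.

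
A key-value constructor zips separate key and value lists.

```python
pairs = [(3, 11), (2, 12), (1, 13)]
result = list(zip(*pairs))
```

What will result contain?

Step 1: zip(*pairs) transposes: unzips [(3, 11), (2, 12), (1, 13)] into separate sequences.
Step 2: First elements: (3, 2, 1), second elements: (11, 12, 13).
Therefore result = [(3, 2, 1), (11, 12, 13)].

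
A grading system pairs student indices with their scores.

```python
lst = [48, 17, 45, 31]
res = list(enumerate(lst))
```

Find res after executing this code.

Step 1: enumerate pairs each element with its index:
  (0, 48)
  (1, 17)
  (2, 45)
  (3, 31)
Therefore res = [(0, 48), (1, 17), (2, 45), (3, 31)].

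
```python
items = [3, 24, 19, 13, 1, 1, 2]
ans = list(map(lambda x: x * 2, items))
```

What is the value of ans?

Step 1: Apply lambda x: x * 2 to each element:
  3 -> 6
  24 -> 48
  19 -> 38
  13 -> 26
  1 -> 2
  1 -> 2
  2 -> 4
Therefore ans = [6, 48, 38, 26, 2, 2, 4].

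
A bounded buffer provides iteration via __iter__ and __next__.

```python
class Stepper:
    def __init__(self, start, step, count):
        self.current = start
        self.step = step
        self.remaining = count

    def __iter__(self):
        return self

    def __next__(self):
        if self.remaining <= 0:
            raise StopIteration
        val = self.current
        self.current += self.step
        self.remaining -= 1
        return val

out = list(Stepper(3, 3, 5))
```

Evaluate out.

Step 1: Stepper starts at 3, increments by 3, for 5 steps:
  Yield 3, then current += 3
  Yield 6, then current += 3
  Yield 9, then current += 3
  Yield 12, then current += 3
  Yield 15, then current += 3
Therefore out = [3, 6, 9, 12, 15].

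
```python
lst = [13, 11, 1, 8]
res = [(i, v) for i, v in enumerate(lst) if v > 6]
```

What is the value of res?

Step 1: Filter enumerate([13, 11, 1, 8]) keeping v > 6:
  (0, 13): 13 > 6, included
  (1, 11): 11 > 6, included
  (2, 1): 1 <= 6, excluded
  (3, 8): 8 > 6, included
Therefore res = [(0, 13), (1, 11), (3, 8)].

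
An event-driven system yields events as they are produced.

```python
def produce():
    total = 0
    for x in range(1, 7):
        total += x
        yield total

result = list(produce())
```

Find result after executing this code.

Step 1: Generator accumulates running sum:
  x=1: total = 1, yield 1
  x=2: total = 3, yield 3
  x=3: total = 6, yield 6
  x=4: total = 10, yield 10
  x=5: total = 15, yield 15
  x=6: total = 21, yield 21
Therefore result = [1, 3, 6, 10, 15, 21].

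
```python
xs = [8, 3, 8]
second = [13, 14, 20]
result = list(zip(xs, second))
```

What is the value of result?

Step 1: zip pairs elements at same index:
  Index 0: (8, 13)
  Index 1: (3, 14)
  Index 2: (8, 20)
Therefore result = [(8, 13), (3, 14), (8, 20)].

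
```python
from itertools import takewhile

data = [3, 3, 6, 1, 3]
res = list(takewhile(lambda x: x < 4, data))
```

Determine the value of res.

Step 1: takewhile stops at first element >= 4:
  3 < 4: take
  3 < 4: take
  6 >= 4: stop
Therefore res = [3, 3].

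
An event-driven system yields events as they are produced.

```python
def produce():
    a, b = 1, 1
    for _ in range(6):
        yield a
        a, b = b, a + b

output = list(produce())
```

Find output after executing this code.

Step 1: Fibonacci-like sequence starting with a=1, b=1:
  Iteration 1: yield a=1, then a,b = 1,2
  Iteration 2: yield a=1, then a,b = 2,3
  Iteration 3: yield a=2, then a,b = 3,5
  Iteration 4: yield a=3, then a,b = 5,8
  Iteration 5: yield a=5, then a,b = 8,13
  Iteration 6: yield a=8, then a,b = 13,21
Therefore output = [1, 1, 2, 3, 5, 8].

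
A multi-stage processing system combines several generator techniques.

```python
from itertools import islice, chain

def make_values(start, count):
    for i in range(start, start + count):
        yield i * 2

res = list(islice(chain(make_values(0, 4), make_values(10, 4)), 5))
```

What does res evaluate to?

Step 1: make_values(0, 4) yields [0, 2, 4, 6].
Step 2: make_values(10, 4) yields [20, 22, 24, 26].
Step 3: chain concatenates: [0, 2, 4, 6, 20, 22, 24, 26].
Step 4: islice takes first 5: [0, 2, 4, 6, 20].
Therefore res = [0, 2, 4, 6, 20].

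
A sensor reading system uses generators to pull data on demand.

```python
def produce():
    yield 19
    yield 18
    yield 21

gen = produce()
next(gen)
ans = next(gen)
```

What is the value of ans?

Step 1: produce() creates a generator.
Step 2: next(gen) yields 19 (consumed and discarded).
Step 3: next(gen) yields 18, assigned to ans.
Therefore ans = 18.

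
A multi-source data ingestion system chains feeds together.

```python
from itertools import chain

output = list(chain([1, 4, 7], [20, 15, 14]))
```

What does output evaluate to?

Step 1: chain() concatenates iterables: [1, 4, 7] + [20, 15, 14].
Therefore output = [1, 4, 7, 20, 15, 14].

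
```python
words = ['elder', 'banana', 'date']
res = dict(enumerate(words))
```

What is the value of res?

Step 1: enumerate pairs indices with words:
  0 -> 'elder'
  1 -> 'banana'
  2 -> 'date'
Therefore res = {0: 'elder', 1: 'banana', 2: 'date'}.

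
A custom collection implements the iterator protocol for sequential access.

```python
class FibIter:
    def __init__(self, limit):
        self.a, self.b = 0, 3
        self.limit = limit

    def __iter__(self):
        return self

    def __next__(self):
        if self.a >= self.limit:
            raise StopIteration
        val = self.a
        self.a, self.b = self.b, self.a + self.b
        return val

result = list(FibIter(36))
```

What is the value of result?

Step 1: Fibonacci-like sequence (a=0, b=3) until >= 36:
  Yield 0, then a,b = 3,3
  Yield 3, then a,b = 3,6
  Yield 3, then a,b = 6,9
  Yield 6, then a,b = 9,15
  Yield 9, then a,b = 15,24
  Yield 15, then a,b = 24,39
  Yield 24, then a,b = 39,63
Step 2: 39 >= 36, stop.
Therefore result = [0, 3, 3, 6, 9, 15, 24].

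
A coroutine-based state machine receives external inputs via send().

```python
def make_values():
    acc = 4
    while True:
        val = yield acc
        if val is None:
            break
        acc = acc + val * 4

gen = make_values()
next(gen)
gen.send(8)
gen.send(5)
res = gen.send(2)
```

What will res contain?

Step 1: next() -> yield acc=4.
Step 2: send(8) -> val=8, acc = 4 + 8*4 = 36, yield 36.
Step 3: send(5) -> val=5, acc = 36 + 5*4 = 56, yield 56.
Step 4: send(2) -> val=2, acc = 56 + 2*4 = 64, yield 64.
Therefore res = 64.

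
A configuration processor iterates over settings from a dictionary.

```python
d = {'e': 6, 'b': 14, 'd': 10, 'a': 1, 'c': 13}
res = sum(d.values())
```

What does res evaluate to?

Step 1: d.values() = [6, 14, 10, 1, 13].
Step 2: sum = 44.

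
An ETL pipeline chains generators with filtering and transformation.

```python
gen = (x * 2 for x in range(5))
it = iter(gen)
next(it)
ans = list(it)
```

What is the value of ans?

Step 1: Generator produces [0, 2, 4, 6, 8].
Step 2: next(it) consumes first element (0).
Step 3: list(it) collects remaining: [2, 4, 6, 8].
Therefore ans = [2, 4, 6, 8].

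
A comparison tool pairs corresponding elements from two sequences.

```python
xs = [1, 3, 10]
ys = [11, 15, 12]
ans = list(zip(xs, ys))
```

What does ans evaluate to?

Step 1: zip pairs elements at same index:
  Index 0: (1, 11)
  Index 1: (3, 15)
  Index 2: (10, 12)
Therefore ans = [(1, 11), (3, 15), (10, 12)].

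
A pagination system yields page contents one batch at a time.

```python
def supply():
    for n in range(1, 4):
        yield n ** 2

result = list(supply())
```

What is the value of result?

Step 1: For each n in range(1, 4), yield n**2:
  n=1: yield 1**2 = 1
  n=2: yield 2**2 = 4
  n=3: yield 3**2 = 9
Therefore result = [1, 4, 9].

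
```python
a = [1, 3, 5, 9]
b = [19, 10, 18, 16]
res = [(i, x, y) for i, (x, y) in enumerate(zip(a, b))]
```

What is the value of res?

Step 1: enumerate(zip(a, b)) gives index with paired elements:
  i=0: (1, 19)
  i=1: (3, 10)
  i=2: (5, 18)
  i=3: (9, 16)
Therefore res = [(0, 1, 19), (1, 3, 10), (2, 5, 18), (3, 9, 16)].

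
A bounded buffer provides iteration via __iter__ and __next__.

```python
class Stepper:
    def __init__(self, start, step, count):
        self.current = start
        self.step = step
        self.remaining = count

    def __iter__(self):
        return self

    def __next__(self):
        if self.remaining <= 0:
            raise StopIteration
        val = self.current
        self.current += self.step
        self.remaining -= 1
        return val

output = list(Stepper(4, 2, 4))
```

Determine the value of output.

Step 1: Stepper starts at 4, increments by 2, for 4 steps:
  Yield 4, then current += 2
  Yield 6, then current += 2
  Yield 8, then current += 2
  Yield 10, then current += 2
Therefore output = [4, 6, 8, 10].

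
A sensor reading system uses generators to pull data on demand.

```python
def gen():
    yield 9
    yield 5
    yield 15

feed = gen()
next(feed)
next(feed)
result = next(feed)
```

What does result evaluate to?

Step 1: gen() creates a generator.
Step 2: next(feed) yields 9 (consumed and discarded).
Step 3: next(feed) yields 5 (consumed and discarded).
Step 4: next(feed) yields 15, assigned to result.
Therefore result = 15.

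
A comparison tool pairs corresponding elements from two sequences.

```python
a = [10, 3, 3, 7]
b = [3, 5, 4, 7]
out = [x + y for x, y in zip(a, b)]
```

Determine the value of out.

Step 1: Add corresponding elements:
  10 + 3 = 13
  3 + 5 = 8
  3 + 4 = 7
  7 + 7 = 14
Therefore out = [13, 8, 7, 14].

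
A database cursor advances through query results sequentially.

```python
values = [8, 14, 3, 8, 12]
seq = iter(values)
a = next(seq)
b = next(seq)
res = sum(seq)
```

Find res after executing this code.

Step 1: Create iterator over [8, 14, 3, 8, 12].
Step 2: a = next() = 8, b = next() = 14.
Step 3: sum() of remaining [3, 8, 12] = 23.
Therefore res = 23.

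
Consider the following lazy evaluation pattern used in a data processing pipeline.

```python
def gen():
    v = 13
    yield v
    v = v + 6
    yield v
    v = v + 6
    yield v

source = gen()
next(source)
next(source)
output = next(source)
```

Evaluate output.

Step 1: Trace through generator execution:
  Yield 1: v starts at 13, yield 13
  Yield 2: v = 13 + 6 = 19, yield 19
  Yield 3: v = 19 + 6 = 25, yield 25
Step 2: First next() gets 13, second next() gets the second value, third next() yields 25.
Therefore output = 25.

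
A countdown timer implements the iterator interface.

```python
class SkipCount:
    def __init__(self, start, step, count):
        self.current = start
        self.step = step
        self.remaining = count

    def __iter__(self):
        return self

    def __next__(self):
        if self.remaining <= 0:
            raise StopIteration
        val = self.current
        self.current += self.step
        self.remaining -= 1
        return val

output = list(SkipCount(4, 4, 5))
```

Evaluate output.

Step 1: SkipCount starts at 4, increments by 4, for 5 steps:
  Yield 4, then current += 4
  Yield 8, then current += 4
  Yield 12, then current += 4
  Yield 16, then current += 4
  Yield 20, then current += 4
Therefore output = [4, 8, 12, 16, 20].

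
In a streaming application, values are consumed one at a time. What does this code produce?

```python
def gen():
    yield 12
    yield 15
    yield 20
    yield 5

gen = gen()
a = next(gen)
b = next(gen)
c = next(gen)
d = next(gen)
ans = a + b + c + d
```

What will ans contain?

Step 1: Create generator and consume all values:
  a = next(gen) = 12
  b = next(gen) = 15
  c = next(gen) = 20
  d = next(gen) = 5
Step 2: ans = 12 + 15 + 20 + 5 = 52.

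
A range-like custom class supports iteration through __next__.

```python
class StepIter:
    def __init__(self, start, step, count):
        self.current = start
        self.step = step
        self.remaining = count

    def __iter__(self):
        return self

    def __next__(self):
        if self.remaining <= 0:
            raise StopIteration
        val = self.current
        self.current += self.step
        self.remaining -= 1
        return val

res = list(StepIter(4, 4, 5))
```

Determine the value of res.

Step 1: StepIter starts at 4, increments by 4, for 5 steps:
  Yield 4, then current += 4
  Yield 8, then current += 4
  Yield 12, then current += 4
  Yield 16, then current += 4
  Yield 20, then current += 4
Therefore res = [4, 8, 12, 16, 20].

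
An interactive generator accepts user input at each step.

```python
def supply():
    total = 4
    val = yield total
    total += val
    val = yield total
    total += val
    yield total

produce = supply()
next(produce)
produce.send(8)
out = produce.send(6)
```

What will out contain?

Step 1: next() -> yield total=4.
Step 2: send(8) -> val=8, total = 4+8 = 12, yield 12.
Step 3: send(6) -> val=6, total = 12+6 = 18, yield 18.
Therefore out = 18.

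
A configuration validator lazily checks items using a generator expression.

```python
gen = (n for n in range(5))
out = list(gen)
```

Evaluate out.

Step 1: Generator expression iterates range(5): [0, 1, 2, 3, 4].
Step 2: list() collects all values.
Therefore out = [0, 1, 2, 3, 4].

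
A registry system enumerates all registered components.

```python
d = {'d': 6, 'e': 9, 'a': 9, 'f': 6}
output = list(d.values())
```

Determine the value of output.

Step 1: d.values() returns the dictionary values in insertion order.
Therefore output = [6, 9, 9, 6].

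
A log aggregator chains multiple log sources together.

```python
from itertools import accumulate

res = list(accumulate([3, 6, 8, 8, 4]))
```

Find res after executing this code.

Step 1: accumulate computes running sums:
  + 3 = 3
  + 6 = 9
  + 8 = 17
  + 8 = 25
  + 4 = 29
Therefore res = [3, 9, 17, 25, 29].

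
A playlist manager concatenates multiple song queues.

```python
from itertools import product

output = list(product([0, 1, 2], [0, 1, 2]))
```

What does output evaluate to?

Step 1: product([0, 1, 2], [0, 1, 2]) gives all pairs:
  (0, 0)
  (0, 1)
  (0, 2)
  (1, 0)
  (1, 1)
  (1, 2)
  (2, 0)
  (2, 1)
  (2, 2)
Therefore output = [(0, 0), (0, 1), (0, 2), (1, 0), (1, 1), (1, 2), (2, 0), (2, 1), (2, 2)].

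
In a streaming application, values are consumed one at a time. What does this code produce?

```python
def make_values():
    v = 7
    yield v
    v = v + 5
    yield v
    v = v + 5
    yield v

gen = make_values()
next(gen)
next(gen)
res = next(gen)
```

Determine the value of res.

Step 1: Trace through generator execution:
  Yield 1: v starts at 7, yield 7
  Yield 2: v = 7 + 5 = 12, yield 12
  Yield 3: v = 12 + 5 = 17, yield 17
Step 2: First next() gets 7, second next() gets the second value, third next() yields 17.
Therefore res = 17.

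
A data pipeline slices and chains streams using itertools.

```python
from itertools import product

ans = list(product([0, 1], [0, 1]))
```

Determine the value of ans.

Step 1: product([0, 1], [0, 1]) gives all pairs:
  (0, 0)
  (0, 1)
  (1, 0)
  (1, 1)
Therefore ans = [(0, 0), (0, 1), (1, 0), (1, 1)].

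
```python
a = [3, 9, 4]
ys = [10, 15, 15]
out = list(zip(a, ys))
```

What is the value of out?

Step 1: zip pairs elements at same index:
  Index 0: (3, 10)
  Index 1: (9, 15)
  Index 2: (4, 15)
Therefore out = [(3, 10), (9, 15), (4, 15)].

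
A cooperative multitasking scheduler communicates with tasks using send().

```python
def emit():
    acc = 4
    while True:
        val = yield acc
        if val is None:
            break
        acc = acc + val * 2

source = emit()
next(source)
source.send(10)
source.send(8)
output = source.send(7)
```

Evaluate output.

Step 1: next() -> yield acc=4.
Step 2: send(10) -> val=10, acc = 4 + 10*2 = 24, yield 24.
Step 3: send(8) -> val=8, acc = 24 + 8*2 = 40, yield 40.
Step 4: send(7) -> val=7, acc = 40 + 7*2 = 54, yield 54.
Therefore output = 54.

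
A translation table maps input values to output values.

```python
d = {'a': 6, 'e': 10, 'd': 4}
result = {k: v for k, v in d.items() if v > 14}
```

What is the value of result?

Step 1: Filter items where value > 14:
  'a': 6 <= 14: removed
  'e': 10 <= 14: removed
  'd': 4 <= 14: removed
Therefore result = {}.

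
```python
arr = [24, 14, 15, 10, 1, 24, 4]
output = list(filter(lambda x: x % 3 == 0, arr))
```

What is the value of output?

Step 1: Filter elements divisible by 3:
  24 % 3 = 0: kept
  14 % 3 = 2: removed
  15 % 3 = 0: kept
  10 % 3 = 1: removed
  1 % 3 = 1: removed
  24 % 3 = 0: kept
  4 % 3 = 1: removed
Therefore output = [24, 15, 24].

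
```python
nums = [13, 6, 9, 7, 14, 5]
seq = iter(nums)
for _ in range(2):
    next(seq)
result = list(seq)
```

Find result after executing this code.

Step 1: Create iterator over [13, 6, 9, 7, 14, 5].
Step 2: Advance 2 positions (consuming [13, 6]).
Step 3: list() collects remaining elements: [9, 7, 14, 5].
Therefore result = [9, 7, 14, 5].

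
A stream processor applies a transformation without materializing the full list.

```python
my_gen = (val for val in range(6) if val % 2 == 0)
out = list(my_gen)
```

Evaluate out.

Step 1: Filter range(6) keeping only even values:
  val=0: even, included
  val=1: odd, excluded
  val=2: even, included
  val=3: odd, excluded
  val=4: even, included
  val=5: odd, excluded
Therefore out = [0, 2, 4].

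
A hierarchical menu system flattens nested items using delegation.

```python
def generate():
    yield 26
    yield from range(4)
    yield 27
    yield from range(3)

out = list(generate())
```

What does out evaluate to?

Step 1: Trace yields in order:
  yield 26
  yield 0
  yield 1
  yield 2
  yield 3
  yield 27
  yield 0
  yield 1
  yield 2
Therefore out = [26, 0, 1, 2, 3, 27, 0, 1, 2].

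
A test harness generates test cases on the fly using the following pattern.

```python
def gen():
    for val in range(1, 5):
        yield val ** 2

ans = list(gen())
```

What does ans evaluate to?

Step 1: For each val in range(1, 5), yield val**2:
  val=1: yield 1**2 = 1
  val=2: yield 2**2 = 4
  val=3: yield 3**2 = 9
  val=4: yield 4**2 = 16
Therefore ans = [1, 4, 9, 16].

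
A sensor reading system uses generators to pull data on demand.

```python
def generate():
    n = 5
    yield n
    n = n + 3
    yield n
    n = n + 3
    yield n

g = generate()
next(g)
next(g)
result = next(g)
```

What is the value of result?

Step 1: Trace through generator execution:
  Yield 1: n starts at 5, yield 5
  Yield 2: n = 5 + 3 = 8, yield 8
  Yield 3: n = 8 + 3 = 11, yield 11
Step 2: First next() gets 5, second next() gets the second value, third next() yields 11.
Therefore result = 11.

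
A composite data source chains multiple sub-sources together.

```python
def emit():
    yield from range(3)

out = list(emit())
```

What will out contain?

Step 1: yield from delegates to the iterable, yielding each element.
Step 2: Collected values: [0, 1, 2].
Therefore out = [0, 1, 2].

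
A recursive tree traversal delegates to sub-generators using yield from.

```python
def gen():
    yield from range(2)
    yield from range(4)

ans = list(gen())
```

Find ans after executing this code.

Step 1: Trace yields in order:
  yield 0
  yield 1
  yield 0
  yield 1
  yield 2
  yield 3
Therefore ans = [0, 1, 0, 1, 2, 3].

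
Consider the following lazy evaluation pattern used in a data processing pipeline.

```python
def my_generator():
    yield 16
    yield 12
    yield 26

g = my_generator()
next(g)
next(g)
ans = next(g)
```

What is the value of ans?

Step 1: my_generator() creates a generator.
Step 2: next(g) yields 16 (consumed and discarded).
Step 3: next(g) yields 12 (consumed and discarded).
Step 4: next(g) yields 26, assigned to ans.
Therefore ans = 26.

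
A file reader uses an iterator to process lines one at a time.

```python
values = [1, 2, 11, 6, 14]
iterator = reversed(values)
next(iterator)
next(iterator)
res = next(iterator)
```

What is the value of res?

Step 1: reversed([1, 2, 11, 6, 14]) gives iterator: [14, 6, 11, 2, 1].
Step 2: First next() = 14, second next() = 6.
Step 3: Third next() = 11.
Therefore res = 11.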